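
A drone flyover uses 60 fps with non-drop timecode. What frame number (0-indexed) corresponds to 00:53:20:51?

192051

Total seconds to the label: (0 × 3600 + 53 × 60 + 20) = 3200.
Frame index = 3200 × 60 + 51 = 192051.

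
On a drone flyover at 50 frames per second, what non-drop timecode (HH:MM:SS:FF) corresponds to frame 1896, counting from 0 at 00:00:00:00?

00:00:37:46

1896 ÷ 50 = 37 full seconds, remainder 46 frames.
37 s = 0 h 0 min 37 s.
Timecode: 00:00:37:46.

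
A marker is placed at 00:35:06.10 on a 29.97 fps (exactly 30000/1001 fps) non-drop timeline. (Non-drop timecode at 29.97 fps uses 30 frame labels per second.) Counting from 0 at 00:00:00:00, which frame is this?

Total seconds to the label: (0 × 3600 + 35 × 60 + 6) = 2106.
Frame index = 2106 × 30 + 10 = 63190.

63190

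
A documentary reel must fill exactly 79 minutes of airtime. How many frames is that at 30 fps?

79 min = 4740 s.
Frames = 4740 × 30 = 142200.

142200 frames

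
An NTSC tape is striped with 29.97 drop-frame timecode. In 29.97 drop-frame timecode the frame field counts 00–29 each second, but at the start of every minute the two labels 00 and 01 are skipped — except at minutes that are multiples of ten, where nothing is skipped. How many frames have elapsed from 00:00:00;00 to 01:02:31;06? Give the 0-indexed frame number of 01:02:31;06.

112424

As if non-drop at 30 labels/s: (1 × 3600 + 2 × 60 + 31) × 30 + 6 = 112536.
Minute boundaries passed: 62; those not divisible by 10: 62 − 6 = 56; dropped labels = 2 × 56 = 112.
Actual frame index = 112536 − 112 = 112424.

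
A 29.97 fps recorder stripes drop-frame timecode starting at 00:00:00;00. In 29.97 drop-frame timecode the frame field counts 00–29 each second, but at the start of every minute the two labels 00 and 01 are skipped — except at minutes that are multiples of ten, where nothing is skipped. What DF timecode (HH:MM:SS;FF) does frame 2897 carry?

Ten DF minutes hold 17982 frames, so frame 2897 lies in block 0 (frames 0–17981) with 2897 frames into that block.
The block's first minute is 1800 frames and the rest 1798 each; 2897 frames reaches minute 1, so 0 × 18 + 1 × 2 = 2 labels have been skipped so far.
Adding those back, label number 2897 + 2 = 2899 at 30 labels/s is 96 s + 19 f = 0 h 1 min 36 s frame 19, i.e. 00:01:36;19.

00:01:36;19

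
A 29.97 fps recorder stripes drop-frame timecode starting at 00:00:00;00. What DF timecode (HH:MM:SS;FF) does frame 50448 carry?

00:28:03;10

Ten DF minutes hold 17982 frames, so frame 50448 lies in block 2 (frames 35964–53945) with 14484 frames into that block.
The block's first minute is 1800 frames and the rest 1798 each; 14484 frames reaches minute 8, so 2 × 18 + 8 × 2 = 52 labels have been skipped so far.
Adding those back, label number 50448 + 52 = 50500 at 30 labels/s is 1683 s + 10 f = 0 h 28 min 3 s frame 10, i.e. 00:28:03;10.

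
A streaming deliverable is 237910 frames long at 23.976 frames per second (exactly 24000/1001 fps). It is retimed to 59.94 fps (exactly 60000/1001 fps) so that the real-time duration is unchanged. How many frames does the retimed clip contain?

Target frames = source frames × (target rate / source rate) = 237910 × (60000/1001)/(24000/1001) = 237910 × 5/2 = 594775.

594775 frames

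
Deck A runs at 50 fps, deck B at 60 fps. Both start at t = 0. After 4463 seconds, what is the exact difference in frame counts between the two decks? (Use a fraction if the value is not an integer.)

44630 frames

A emits 50 × 4463 = 223150 frames; B emits 60 × 4463 = 267780.
Difference = 44630 frames; B is ahead of A.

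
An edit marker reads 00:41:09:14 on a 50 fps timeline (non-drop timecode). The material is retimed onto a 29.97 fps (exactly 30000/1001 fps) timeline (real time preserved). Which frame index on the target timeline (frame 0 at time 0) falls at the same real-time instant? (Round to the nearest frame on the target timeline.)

frame 74004

Source frame index: (0×3600 + 41×60 + 9) × 50 + 14 = 123464.
Real time: 123464 / (50) = 61732/25 s.
Target frame: (61732/25) × (30000/1001) = 6734400/91 ≈ 74004.396 → 74004.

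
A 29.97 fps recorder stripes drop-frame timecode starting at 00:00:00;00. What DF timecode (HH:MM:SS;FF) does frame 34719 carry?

00:19:18;15

Each 10-minute DF block holds 10 × 60 × 30 − 9 × 2 = 17982 frames. 34719 ÷ 17982 → 1 full block, remainder 16737.
Within the partial block the first minute is 1800 frames and each further minute 1798, so 9 further minute boundaries passed. Total skipped labels = 18 × 1 + 2 × 9 = 36.
Non-drop label index = 34719 + 36 = 34755; at 30 labels/s that is 00:19:18:15, i.e. DF 00:19:18;15.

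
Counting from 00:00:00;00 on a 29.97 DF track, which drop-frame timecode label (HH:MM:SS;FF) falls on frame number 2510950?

23:16:22;04

Each 10-minute DF block holds 10 × 60 × 30 − 9 × 2 = 17982 frames. 2510950 ÷ 17982 → 139 full blocks, remainder 11452.
Within the partial block the first minute is 1800 frames and each further minute 1798, so 6 further minute boundaries passed. Total skipped labels = 18 × 139 + 2 × 6 = 2514.
Non-drop label index = 2510950 + 2514 = 2513464; at 30 labels/s that is 23:16:22:04, i.e. DF 23:16:22;04.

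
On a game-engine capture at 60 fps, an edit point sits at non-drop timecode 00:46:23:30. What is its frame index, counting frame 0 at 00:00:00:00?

Total seconds to the label: (0 × 3600 + 46 × 60 + 23) = 2783.
Frame index = 2783 × 60 + 30 = 167010.

167010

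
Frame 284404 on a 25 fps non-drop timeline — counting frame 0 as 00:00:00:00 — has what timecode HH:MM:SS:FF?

284404 ÷ 25 = 11376 full seconds, remainder 4 frames.
11376 s = 3 h 9 min 36 s.
Timecode: 03:09:36:04.

03:09:36:04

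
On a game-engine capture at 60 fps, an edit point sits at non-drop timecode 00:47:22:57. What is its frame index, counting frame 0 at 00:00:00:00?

Total seconds to the label: (0 × 3600 + 47 × 60 + 22) = 2842.
Frame index = 2842 × 60 + 57 = 170577.

170577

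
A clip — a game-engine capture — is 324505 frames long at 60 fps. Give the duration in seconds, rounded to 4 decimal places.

Running time = 324505 × 1/60 = 64901/12 s ≈ 5408.4167 s.

5408.4167 seconds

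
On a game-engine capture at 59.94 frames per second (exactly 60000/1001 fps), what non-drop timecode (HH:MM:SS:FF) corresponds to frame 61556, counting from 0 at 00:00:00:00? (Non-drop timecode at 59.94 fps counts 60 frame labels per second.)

00:17:05:56

61556 ÷ 60 = 1025 full seconds, remainder 56 frames.
1025 s = 0 h 17 min 5 s.
Timecode: 00:17:05:56.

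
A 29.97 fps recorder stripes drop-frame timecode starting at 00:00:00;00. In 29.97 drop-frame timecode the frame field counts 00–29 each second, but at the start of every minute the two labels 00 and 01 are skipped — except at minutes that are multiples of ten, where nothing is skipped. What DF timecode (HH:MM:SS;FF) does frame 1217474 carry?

Ten DF minutes hold 17982 frames, so frame 1217474 lies in block 67 (frames 1204794–1222775) with 12680 frames into that block.
The block's first minute is 1800 frames and the rest 1798 each; 12680 frames reaches minute 7, so 67 × 18 + 7 × 2 = 1220 labels have been skipped so far.
Adding those back, label number 1217474 + 1220 = 1218694 at 30 labels/s is 40623 s + 4 f = 11 h 17 min 3 s frame 4, i.e. 11:17:03;04.

11:17:03;04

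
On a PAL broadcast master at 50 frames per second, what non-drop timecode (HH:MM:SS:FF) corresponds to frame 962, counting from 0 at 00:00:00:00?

00:00:19:12

962 ÷ 50 = 19 full seconds, remainder 12 frames.
19 s = 0 h 0 min 19 s.
Timecode: 00:00:19:12.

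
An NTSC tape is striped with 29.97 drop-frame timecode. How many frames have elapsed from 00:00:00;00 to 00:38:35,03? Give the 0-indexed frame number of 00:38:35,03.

As if non-drop at 30 labels/s: (0 × 3600 + 38 × 60 + 35) × 30 + 3 = 69453.
Minute boundaries passed: 38; those not divisible by 10: 38 − 3 = 35; dropped labels = 2 × 35 = 70.
Actual frame index = 69453 − 70 = 69383.

69383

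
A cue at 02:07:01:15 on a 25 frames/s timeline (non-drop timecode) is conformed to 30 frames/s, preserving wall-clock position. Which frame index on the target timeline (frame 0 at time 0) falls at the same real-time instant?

Source frame index: (2×3600 + 7×60 + 1) × 25 + 15 = 190540.
Real time: 190540 / (25) = 38108/5 s.
Target frame: (38108/5) × (30) = 228648.

frame 228648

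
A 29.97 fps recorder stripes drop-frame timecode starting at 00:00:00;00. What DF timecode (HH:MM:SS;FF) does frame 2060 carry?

Each 10-minute DF block holds 10 × 60 × 30 − 9 × 2 = 17982 frames. 2060 ÷ 17982 → 0 full blocks, remainder 2060.
Within the partial block the first minute is 1800 frames and each further minute 1798, so 1 further minute boundary passed. Total skipped labels = 18 × 0 + 2 × 1 = 2.
Non-drop label index = 2060 + 2 = 2062; at 30 labels/s that is 00:01:08:22, i.e. DF 00:01:08;22.

00:01:08;22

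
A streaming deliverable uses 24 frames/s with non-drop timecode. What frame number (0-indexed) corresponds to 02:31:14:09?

Total seconds to the label: (2 × 3600 + 31 × 60 + 14) = 9074.
Frame index = 9074 × 24 + 9 = 217785.

217785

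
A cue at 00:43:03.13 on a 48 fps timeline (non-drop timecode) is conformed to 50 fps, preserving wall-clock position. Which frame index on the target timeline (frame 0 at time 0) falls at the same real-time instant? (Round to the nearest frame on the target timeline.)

Source frame index: (0×3600 + 43×60 + 3) × 48 + 13 = 123997.
Real time: 123997 / (48) = 123997/48 s.
Target frame: (123997/48) × (50) = 3099925/24 ≈ 129163.542 → 129164.

frame 129164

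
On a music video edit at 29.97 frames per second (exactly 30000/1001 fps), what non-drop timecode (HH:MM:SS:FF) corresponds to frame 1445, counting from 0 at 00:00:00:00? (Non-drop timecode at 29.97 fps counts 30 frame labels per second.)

00:00:48:05

1445 ÷ 30 = 48 full seconds, remainder 5 frames.
48 s = 0 h 0 min 48 s.
Timecode: 00:00:48:05.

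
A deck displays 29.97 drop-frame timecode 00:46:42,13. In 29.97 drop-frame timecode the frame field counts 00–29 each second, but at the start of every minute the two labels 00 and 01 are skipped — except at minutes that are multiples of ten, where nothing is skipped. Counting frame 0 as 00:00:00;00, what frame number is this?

83989

As if non-drop at 30 labels/s: (0 × 3600 + 46 × 60 + 42) × 30 + 13 = 84073.
Minute boundaries passed: 46; those not divisible by 10: 46 − 4 = 42; dropped labels = 2 × 42 = 84.
Actual frame index = 84073 − 84 = 83989.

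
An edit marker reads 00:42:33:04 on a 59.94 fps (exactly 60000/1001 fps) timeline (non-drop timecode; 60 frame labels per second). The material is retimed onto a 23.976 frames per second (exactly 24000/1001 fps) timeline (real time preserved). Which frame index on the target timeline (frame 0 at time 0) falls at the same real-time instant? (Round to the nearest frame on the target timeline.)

frame 61274

Source frame index: (0×3600 + 42×60 + 33) × 60 + 4 = 153184.
Real time: 153184 / (60000/1001) = 4791787/1875 s.
Target frame: (4791787/1875) × (24000/1001) = 306368/5 ≈ 61273.600 → 61274.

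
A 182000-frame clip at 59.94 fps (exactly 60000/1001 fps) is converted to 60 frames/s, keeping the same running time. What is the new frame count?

Target frames = source frames × (target rate / source rate) = 182000 × (60)/(60000/1001) = 182000 × 1001/1000 = 182182.

182182 frames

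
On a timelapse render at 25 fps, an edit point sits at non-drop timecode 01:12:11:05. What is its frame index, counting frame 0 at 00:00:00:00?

Total seconds to the label: (1 × 3600 + 12 × 60 + 11) = 4331.
Frame index = 4331 × 25 + 5 = 108280.

frame 108280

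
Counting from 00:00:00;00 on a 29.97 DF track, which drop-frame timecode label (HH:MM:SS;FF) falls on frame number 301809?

02:47:50;11

Ten DF minutes hold 17982 frames, so frame 301809 lies in block 16 (frames 287712–305693) with 14097 frames into that block.
The block's first minute is 1800 frames and the rest 1798 each; 14097 frames reaches minute 7, so 16 × 18 + 7 × 2 = 302 labels have been skipped so far.
Adding those back, label number 301809 + 302 = 302111 at 30 labels/s is 10070 s + 11 f = 2 h 47 min 50 s frame 11, i.e. 02:47:50;11.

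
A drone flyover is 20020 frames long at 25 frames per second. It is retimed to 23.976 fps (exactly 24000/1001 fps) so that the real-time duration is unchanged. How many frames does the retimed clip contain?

19200 frames

Target frames = source frames × (target rate / source rate) = 20020 × (24000/1001)/(25) = 20020 × 960/1001 = 19200.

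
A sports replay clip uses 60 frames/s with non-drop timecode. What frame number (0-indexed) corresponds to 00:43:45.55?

Total seconds to the label: (0 × 3600 + 43 × 60 + 45) = 2625.
Frame index = 2625 × 60 + 55 = 157555.

frame 157555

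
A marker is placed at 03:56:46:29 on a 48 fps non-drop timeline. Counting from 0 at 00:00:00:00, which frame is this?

681917

Total seconds to the label: (3 × 3600 + 56 × 60 + 46) = 14206.
Frame index = 14206 × 48 + 29 = 681917.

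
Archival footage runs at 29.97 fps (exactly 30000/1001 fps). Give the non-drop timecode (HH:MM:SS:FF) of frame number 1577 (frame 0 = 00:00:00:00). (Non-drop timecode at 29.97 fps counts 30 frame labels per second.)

00:00:52:17

1577 ÷ 30 = 52 full seconds, remainder 17 frames.
52 s = 0 h 0 min 52 s.
Timecode: 00:00:52:17.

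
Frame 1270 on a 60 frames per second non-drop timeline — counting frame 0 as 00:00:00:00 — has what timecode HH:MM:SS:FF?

1270 ÷ 60 = 21 full seconds, remainder 10 frames.
21 s = 0 h 0 min 21 s.
Timecode: 00:00:21:10.

00:00:21:10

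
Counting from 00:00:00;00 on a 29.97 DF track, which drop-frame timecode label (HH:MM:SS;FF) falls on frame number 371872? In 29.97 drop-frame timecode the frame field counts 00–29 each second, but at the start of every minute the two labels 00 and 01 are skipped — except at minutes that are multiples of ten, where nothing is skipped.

03:26:48;04

Ten DF minutes hold 17982 frames, so frame 371872 lies in block 20 (frames 359640–377621) with 12232 frames into that block.
The block's first minute is 1800 frames and the rest 1798 each; 12232 frames reaches minute 6, so 20 × 18 + 6 × 2 = 372 labels have been skipped so far.
Adding those back, label number 371872 + 372 = 372244 at 30 labels/s is 12408 s + 4 f = 3 h 26 min 48 s frame 4, i.e. 03:26:48;04.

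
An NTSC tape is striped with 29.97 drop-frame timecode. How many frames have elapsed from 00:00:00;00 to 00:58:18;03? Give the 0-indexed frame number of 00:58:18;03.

104837

As if non-drop at 30 labels/s: (0 × 3600 + 58 × 60 + 18) × 30 + 3 = 104943.
Minute boundaries passed: 58; those not divisible by 10: 58 − 5 = 53; dropped labels = 2 × 53 = 106.
Actual frame index = 104943 − 106 = 104837.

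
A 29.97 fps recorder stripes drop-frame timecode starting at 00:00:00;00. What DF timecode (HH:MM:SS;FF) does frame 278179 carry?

Ten DF minutes hold 17982 frames, so frame 278179 lies in block 15 (frames 269730–287711) with 8449 frames into that block.
The block's first minute is 1800 frames and the rest 1798 each; 8449 frames reaches minute 4, so 15 × 18 + 4 × 2 = 278 labels have been skipped so far.
Adding those back, label number 278179 + 278 = 278457 at 30 labels/s is 9281 s + 27 f = 2 h 34 min 41 s frame 27, i.e. 02:34:41;27.

02:34:41;27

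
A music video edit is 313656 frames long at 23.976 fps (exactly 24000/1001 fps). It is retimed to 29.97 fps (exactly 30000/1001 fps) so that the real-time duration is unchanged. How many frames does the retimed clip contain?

Frames at target rate = 313656 × (30000/1001) / (24000/1001) = 392070.

392070 frames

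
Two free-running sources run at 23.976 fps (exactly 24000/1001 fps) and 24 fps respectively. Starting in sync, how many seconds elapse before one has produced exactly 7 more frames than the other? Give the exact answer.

7007/24 seconds

The gap grows by |24 − 24000/1001| = 24/1001 frames per second.
Time for a 7-frame gap: 7 ÷ (24/1001) = 7007/24 s.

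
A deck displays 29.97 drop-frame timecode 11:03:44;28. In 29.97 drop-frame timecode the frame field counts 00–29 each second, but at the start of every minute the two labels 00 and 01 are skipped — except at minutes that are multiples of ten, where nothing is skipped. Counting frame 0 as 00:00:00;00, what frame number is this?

Complete 10-minute blocks: 66, each 17982 frames → 1186812.
Remaining 3 whole minutes in the current block: 1800 + 2 × 1798 = 5396 frames.
Within the current minute: 44 × 30 + 28 − 2 = 1346 (labels ;00/;01 skipped at this minute). Total = 1186812 + 5396 + 1346 = 1193554.

1193554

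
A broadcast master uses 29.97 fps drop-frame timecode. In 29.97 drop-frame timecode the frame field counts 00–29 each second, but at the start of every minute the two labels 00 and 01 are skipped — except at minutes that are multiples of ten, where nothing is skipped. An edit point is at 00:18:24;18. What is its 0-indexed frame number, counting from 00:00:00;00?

Complete 10-minute blocks: 1, each 17982 frames → 17982.
Remaining 8 whole minutes in the current block: 1800 + 7 × 1798 = 14386 frames.
Within the current minute: 24 × 30 + 18 − 2 = 736 (labels ;00/;01 skipped at this minute). Total = 17982 + 14386 + 736 = 33104.

33104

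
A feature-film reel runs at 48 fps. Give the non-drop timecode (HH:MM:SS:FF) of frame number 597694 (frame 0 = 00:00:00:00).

597694 ÷ 48 = 12451 full seconds, remainder 46 frames.
12451 s = 3 h 27 min 31 s.
Timecode: 03:27:31:46.

03:27:31:46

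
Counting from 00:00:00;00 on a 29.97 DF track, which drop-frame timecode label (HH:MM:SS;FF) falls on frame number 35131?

Ten DF minutes hold 17982 frames, so frame 35131 lies in block 1 (frames 17982–35963) with 17149 frames into that block.
The block's first minute is 1800 frames and the rest 1798 each; 17149 frames reaches minute 9, so 1 × 18 + 9 × 2 = 36 labels have been skipped so far.
Adding those back, label number 35131 + 36 = 35167 at 30 labels/s is 1172 s + 7 f = 0 h 19 min 32 s frame 7, i.e. 00:19:32;07.

00:19:32;07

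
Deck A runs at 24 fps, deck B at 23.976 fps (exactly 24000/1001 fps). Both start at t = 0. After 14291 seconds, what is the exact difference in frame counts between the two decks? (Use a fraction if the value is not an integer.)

342984/1001 frames

A emits 24 × 14291 = 342984 frames; B emits 24000/1001 × 14291 = 342984000/1001.
Difference = 342984/1001 frames (≈ 342.6414); B is behind A.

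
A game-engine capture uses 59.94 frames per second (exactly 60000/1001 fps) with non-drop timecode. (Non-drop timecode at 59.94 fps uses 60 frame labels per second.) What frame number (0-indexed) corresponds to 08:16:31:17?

frame 1787477

Total seconds to the label: (8 × 3600 + 16 × 60 + 31) = 29791.
Frame index = 29791 × 60 + 17 = 1787477.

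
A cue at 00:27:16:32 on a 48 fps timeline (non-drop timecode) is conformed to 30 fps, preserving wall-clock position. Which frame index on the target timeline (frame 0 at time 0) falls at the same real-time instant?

Source frame index: (0×3600 + 27×60 + 16) × 48 + 32 = 78560.
Real time: 78560 / (48) = 4910/3 s.
Target frame: (4910/3) × (30) = 49100.

frame 49100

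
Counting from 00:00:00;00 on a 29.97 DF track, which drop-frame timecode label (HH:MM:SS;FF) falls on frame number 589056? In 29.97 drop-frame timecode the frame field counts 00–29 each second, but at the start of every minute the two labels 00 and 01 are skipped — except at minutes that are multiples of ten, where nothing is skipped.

05:27:34;26

Ten DF minutes hold 17982 frames, so frame 589056 lies in block 32 (frames 575424–593405) with 13632 frames into that block.
The block's first minute is 1800 frames and the rest 1798 each; 13632 frames reaches minute 7, so 32 × 18 + 7 × 2 = 590 labels have been skipped so far.
Adding those back, label number 589056 + 590 = 589646 at 30 labels/s is 19654 s + 26 f = 5 h 27 min 34 s frame 26, i.e. 05:27:34;26.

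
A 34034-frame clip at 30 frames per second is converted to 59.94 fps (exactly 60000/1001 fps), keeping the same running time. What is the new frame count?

68000 frames

Target frames = source frames × (target rate / source rate) = 34034 × (60000/1001)/(30) = 34034 × 2000/1001 = 68000.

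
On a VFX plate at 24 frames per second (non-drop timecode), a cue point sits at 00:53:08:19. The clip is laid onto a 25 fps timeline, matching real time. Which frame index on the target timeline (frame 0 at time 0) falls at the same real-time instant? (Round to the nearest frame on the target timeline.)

Source frame index: (0×3600 + 53×60 + 8) × 24 + 19 = 76531.
Real time: 76531 / (24) = 76531/24 s.
Target frame: (76531/24) × (25) = 1913275/24 ≈ 79719.792 → 79720.

frame 79720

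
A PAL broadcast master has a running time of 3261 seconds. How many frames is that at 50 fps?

163050 frames

Frames = 3261 × 50 = 163050.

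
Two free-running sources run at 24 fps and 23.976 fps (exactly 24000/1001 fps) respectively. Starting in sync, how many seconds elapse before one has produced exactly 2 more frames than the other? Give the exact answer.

1001/12 seconds

The gap grows by |24000/1001 − 24| = 24/1001 frames per second.
Time for a 2-frame gap: 2 ÷ (24/1001) = 1001/12 s.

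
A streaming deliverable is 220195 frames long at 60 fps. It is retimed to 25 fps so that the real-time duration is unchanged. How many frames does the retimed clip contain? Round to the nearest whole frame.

Frames at target rate = 220195 × (25) / (60) = 1100975/12 ≈ 91747.917.
Nearest whole frame: 91748.

91748 frames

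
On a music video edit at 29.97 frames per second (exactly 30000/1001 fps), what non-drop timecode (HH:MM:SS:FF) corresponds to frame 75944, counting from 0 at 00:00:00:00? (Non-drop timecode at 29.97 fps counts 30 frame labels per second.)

00:42:11:14

75944 ÷ 30 = 2531 full seconds, remainder 14 frames.
2531 s = 0 h 42 min 11 s.
Timecode: 00:42:11:14.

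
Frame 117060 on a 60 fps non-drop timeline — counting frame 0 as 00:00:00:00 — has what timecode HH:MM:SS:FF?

117060 ÷ 60 = 1951 full seconds, remainder 0 frames.
1951 s = 0 h 32 min 31 s.
Timecode: 00:32:31:00.

00:32:31:00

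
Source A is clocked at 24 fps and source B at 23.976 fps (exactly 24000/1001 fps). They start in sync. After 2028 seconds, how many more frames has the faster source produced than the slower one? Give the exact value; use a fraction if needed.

A emits 24 × 2028 = 48672 frames; B emits 24000/1001 × 2028 = 3744000/77.
Difference = 3744/77 frames (≈ 48.6234); B is behind A.

3744/77 frames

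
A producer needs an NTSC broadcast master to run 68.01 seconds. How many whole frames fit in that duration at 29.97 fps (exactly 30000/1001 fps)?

Frames = 68.01 × 30000/1001 = 2040300/1001 ≈ 2038.2617.
Complete frames: 2038.

2038 frames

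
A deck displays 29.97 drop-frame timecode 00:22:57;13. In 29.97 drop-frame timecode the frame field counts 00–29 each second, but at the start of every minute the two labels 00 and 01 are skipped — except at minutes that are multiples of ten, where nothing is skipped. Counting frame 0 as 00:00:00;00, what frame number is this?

41283

As if non-drop at 30 labels/s: (0 × 3600 + 22 × 60 + 57) × 30 + 13 = 41323.
Minute boundaries passed: 22; those not divisible by 10: 22 − 2 = 20; dropped labels = 2 × 20 = 40.
Actual frame index = 41323 − 40 = 41283.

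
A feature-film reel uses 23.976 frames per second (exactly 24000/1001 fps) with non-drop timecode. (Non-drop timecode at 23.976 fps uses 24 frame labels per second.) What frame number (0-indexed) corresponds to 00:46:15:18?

Total seconds to the label: (0 × 3600 + 46 × 60 + 15) = 2775.
Frame index = 2775 × 24 + 18 = 66618.

66618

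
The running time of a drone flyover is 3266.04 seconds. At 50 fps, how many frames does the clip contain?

Frames = 3266.04 × 50 = 163302.

163302 frames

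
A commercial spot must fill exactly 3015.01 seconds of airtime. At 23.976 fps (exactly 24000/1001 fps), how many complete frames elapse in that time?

Frames = 3015.01 × 24000/1001 = 72360240/1001 ≈ 72287.9520.
Complete frames: 72287.

72287 frames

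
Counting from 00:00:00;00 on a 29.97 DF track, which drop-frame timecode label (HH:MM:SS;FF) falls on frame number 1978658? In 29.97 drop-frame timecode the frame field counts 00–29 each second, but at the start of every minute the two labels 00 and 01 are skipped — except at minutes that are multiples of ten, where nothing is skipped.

Ten DF minutes hold 17982 frames, so frame 1978658 lies in block 110 (frames 1978020–1996001) with 638 frames into that block.
The block's first minute is 1800 frames and the rest 1798 each; 638 frames reaches minute 0, so 110 × 18 + 0 × 2 = 1980 labels have been skipped so far.
Adding those back, label number 1978658 + 1980 = 1980638 at 30 labels/s is 66021 s + 8 f = 18 h 20 min 21 s frame 8, i.e. 18:20:21;08.

18:20:21;08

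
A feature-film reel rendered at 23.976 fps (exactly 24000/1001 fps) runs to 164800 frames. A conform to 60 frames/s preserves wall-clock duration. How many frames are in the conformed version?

412412 frames

Target frames = source frames × (target rate / source rate) = 164800 × (60)/(24000/1001) = 164800 × 1001/400 = 412412.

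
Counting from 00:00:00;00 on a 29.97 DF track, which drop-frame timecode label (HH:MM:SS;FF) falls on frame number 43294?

00:24:04;18

Each 10-minute DF block holds 10 × 60 × 30 − 9 × 2 = 17982 frames. 43294 ÷ 17982 → 2 full blocks, remainder 7330.
Within the partial block the first minute is 1800 frames and each further minute 1798, so 4 further minute boundaries passed. Total skipped labels = 18 × 2 + 2 × 4 = 44.
Non-drop label index = 43294 + 44 = 43338; at 30 labels/s that is 00:24:04:18, i.e. DF 00:24:04;18.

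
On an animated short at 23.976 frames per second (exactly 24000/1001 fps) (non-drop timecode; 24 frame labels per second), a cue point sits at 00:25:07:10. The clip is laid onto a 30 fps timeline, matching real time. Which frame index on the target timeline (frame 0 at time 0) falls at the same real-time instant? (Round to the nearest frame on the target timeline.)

Source frame index: (0×3600 + 25×60 + 7) × 24 + 10 = 36178.
Real time: 36178 / (24000/1001) = 18107089/12000 s.
Target frame: (18107089/12000) × (30) = 18107089/400 ≈ 45267.723 → 45268.

frame 45268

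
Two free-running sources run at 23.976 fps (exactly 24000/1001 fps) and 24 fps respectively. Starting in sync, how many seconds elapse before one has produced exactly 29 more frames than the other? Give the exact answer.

The gap grows by |24 − 24000/1001| = 24/1001 frames per second.
Time for a 29-frame gap: 29 ÷ (24/1001) = 29029/24 s.

29029/24 seconds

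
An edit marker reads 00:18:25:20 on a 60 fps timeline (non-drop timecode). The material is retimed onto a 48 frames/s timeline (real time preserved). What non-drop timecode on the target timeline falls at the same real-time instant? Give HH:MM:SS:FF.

00:18:25:16

Source frame index: (0×3600 + 18×60 + 25) × 60 + 20 = 66320.
Real time: 66320 / (60) = 3316/3 s.
Target frame: (3316/3) × (48) = 53056.
At 48 labels/s: frame 53056 → 00:18:25:16.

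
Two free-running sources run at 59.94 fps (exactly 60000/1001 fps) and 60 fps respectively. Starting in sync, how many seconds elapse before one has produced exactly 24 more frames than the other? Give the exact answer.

The gap grows by |60 − 60000/1001| = 60/1001 frames per second.
Time for a 24-frame gap: 24 ÷ (60/1001) = 400.4 s.

400.4 seconds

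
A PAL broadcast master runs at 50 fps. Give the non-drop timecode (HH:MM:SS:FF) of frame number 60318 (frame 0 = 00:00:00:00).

60318 ÷ 50 = 1206 full seconds, remainder 18 frames.
1206 s = 0 h 20 min 6 s.
Timecode: 00:20:06:18.

00:20:06:18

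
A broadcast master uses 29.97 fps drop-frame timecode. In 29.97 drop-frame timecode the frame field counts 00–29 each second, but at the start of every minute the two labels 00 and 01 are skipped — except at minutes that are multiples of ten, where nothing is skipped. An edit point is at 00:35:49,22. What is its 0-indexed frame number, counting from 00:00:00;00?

64428

As if non-drop at 30 labels/s: (0 × 3600 + 35 × 60 + 49) × 30 + 22 = 64492.
Minute boundaries passed: 35; those not divisible by 10: 35 − 3 = 32; dropped labels = 2 × 32 = 64.
Actual frame index = 64492 − 64 = 64428.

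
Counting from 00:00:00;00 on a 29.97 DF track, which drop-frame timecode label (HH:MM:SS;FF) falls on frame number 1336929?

Ten DF minutes hold 17982 frames, so frame 1336929 lies in block 74 (frames 1330668–1348649) with 6261 frames into that block.
The block's first minute is 1800 frames and the rest 1798 each; 6261 frames reaches minute 3, so 74 × 18 + 3 × 2 = 1338 labels have been skipped so far.
Adding those back, label number 1336929 + 1338 = 1338267 at 30 labels/s is 44608 s + 27 f = 12 h 23 min 28 s frame 27, i.e. 12:23:28;27.

12:23:28;27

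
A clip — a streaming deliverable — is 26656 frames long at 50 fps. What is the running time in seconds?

533.12 seconds

Running time = 26656 / (50) = 533.12 s.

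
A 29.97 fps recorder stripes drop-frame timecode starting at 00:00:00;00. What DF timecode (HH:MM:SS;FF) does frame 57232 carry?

00:31:49;18

Each 10-minute DF block holds 10 × 60 × 30 − 9 × 2 = 17982 frames. 57232 ÷ 17982 → 3 full blocks, remainder 3286.
Within the partial block the first minute is 1800 frames and each further minute 1798, so 1 further minute boundary passed. Total skipped labels = 18 × 3 + 2 × 1 = 56.
Non-drop label index = 57232 + 56 = 57288; at 30 labels/s that is 00:31:49:18, i.e. DF 00:31:49;18.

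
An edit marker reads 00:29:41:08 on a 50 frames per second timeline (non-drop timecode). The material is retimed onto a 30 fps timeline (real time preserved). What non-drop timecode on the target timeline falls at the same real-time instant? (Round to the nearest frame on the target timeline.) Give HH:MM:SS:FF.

00:29:41:05

Source frame index: (0×3600 + 29×60 + 41) × 50 + 8 = 89058.
Real time: 89058 / (50) = 44529/25 s.
Target frame: (44529/25) × (30) = 267174/5 ≈ 53434.800 → 53435.
At 30 labels/s: frame 53435 → 00:29:41:05.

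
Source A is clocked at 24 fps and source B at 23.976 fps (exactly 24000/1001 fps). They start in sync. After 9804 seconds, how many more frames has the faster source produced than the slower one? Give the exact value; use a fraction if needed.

235296/1001 frames

A emits 24 × 9804 = 235296 frames; B emits 24000/1001 × 9804 = 235296000/1001.
Difference = 235296/1001 frames (≈ 235.0609); B is behind A.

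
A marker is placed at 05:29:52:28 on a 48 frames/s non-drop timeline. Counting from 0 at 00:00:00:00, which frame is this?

Total seconds to the label: (5 × 3600 + 29 × 60 + 52) = 19792.
Frame index = 19792 × 48 + 28 = 950044.

frame 950044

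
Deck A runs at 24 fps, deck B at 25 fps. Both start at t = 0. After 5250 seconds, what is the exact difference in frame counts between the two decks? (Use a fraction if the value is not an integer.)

5250 frames

A emits 24 × 5250 = 126000 frames; B emits 25 × 5250 = 131250.
Difference = 5250 frames; B is ahead of A.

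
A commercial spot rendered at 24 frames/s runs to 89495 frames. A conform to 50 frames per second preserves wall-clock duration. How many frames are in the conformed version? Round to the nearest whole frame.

186448 frames

Frames at target rate = 89495 × (50) / (24) = 2237375/12 ≈ 186447.917.
Nearest whole frame: 186448.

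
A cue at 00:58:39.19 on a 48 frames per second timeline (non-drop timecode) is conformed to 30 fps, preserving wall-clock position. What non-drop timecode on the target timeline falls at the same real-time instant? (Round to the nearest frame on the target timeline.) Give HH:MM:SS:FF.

00:58:39:12

Source frame index: (0×3600 + 58×60 + 39) × 48 + 19 = 168931.
Real time: 168931 / (48) = 168931/48 s.
Target frame: (168931/48) × (30) = 844655/8 ≈ 105581.875 → 105582.
At 30 labels/s: frame 105582 → 00:58:39:12.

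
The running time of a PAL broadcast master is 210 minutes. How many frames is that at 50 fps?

630000 frames

210 min = 12600 s.
Frames = 12600 × 50 = 630000.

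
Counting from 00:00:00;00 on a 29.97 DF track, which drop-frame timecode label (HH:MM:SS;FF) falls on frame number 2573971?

Ten DF minutes hold 17982 frames, so frame 2573971 lies in block 143 (frames 2571426–2589407) with 2545 frames into that block.
The block's first minute is 1800 frames and the rest 1798 each; 2545 frames reaches minute 1, so 143 × 18 + 1 × 2 = 2576 labels have been skipped so far.
Adding those back, label number 2573971 + 2576 = 2576547 at 30 labels/s is 85884 s + 27 f = 23 h 51 min 24 s frame 27, i.e. 23:51:24;27.

23:51:24;27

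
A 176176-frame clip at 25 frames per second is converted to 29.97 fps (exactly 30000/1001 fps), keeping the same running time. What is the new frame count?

Target frames = source frames × (target rate / source rate) = 176176 × (30000/1001)/(25) = 176176 × 1200/1001 = 211200.

211200 frames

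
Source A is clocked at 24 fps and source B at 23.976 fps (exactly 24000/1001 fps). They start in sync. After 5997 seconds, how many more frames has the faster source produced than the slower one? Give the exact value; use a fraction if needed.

143928/1001 frames

A emits 24 × 5997 = 143928 frames; B emits 24000/1001 × 5997 = 143928000/1001.
Difference = 143928/1001 frames (≈ 143.7842); B is behind A.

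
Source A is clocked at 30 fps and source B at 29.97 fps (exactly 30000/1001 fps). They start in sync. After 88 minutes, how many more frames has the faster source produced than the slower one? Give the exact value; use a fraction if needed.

88 min = 5280 s.
A emits 30 × 5280 = 158400 frames; B emits 30000/1001 × 5280 = 14400000/91.
Difference = 14400/91 frames (≈ 158.2418); B is behind A.

14400/91 frames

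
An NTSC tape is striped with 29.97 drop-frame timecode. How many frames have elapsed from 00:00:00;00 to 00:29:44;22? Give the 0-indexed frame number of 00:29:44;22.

As if non-drop at 30 labels/s: (0 × 3600 + 29 × 60 + 44) × 30 + 22 = 53542.
Minute boundaries passed: 29; those not divisible by 10: 29 − 2 = 27; dropped labels = 2 × 27 = 54.
Actual frame index = 53542 − 54 = 53488.

53488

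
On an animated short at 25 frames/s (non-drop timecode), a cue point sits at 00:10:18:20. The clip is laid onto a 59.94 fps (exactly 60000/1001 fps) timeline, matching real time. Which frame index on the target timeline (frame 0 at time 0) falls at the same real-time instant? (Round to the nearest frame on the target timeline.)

Source frame index: (0×3600 + 10×60 + 18) × 25 + 20 = 15470.
Real time: 15470 / (25) = 3094/5 s.
Target frame: (3094/5) × (60000/1001) = 408000/11 ≈ 37090.909 → 37091.

frame 37091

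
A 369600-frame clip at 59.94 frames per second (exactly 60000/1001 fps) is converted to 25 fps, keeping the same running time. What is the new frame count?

Target frames = source frames × (target rate / source rate) = 369600 × (25)/(60000/1001) = 369600 × 1001/2400 = 154154.

154154 frames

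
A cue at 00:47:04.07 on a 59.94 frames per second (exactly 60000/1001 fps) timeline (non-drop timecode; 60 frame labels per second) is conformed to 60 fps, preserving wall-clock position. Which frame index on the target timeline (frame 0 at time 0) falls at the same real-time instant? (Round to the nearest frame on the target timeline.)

Source frame index: (0×3600 + 47×60 + 4) × 60 + 7 = 169447.
Real time: 169447 / (60000/1001) = 169616447/60000 s.
Target frame: (169616447/60000) × (60) = 169616447/1000 ≈ 169616.447 → 169616.

frame 169616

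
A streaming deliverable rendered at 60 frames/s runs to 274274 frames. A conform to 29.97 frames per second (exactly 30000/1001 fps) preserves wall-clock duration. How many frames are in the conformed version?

Target frames = source frames × (target rate / source rate) = 274274 × (30000/1001)/(60) = 274274 × 500/1001 = 137000.

137000 frames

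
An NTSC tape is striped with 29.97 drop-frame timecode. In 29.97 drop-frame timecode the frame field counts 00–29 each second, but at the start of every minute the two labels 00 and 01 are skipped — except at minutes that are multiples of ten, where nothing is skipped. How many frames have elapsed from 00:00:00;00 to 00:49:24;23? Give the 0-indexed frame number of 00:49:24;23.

88853

As if non-drop at 30 labels/s: (0 × 3600 + 49 × 60 + 24) × 30 + 23 = 88943.
Minute boundaries passed: 49; those not divisible by 10: 49 − 4 = 45; dropped labels = 2 × 45 = 90.
Actual frame index = 88943 − 90 = 88853.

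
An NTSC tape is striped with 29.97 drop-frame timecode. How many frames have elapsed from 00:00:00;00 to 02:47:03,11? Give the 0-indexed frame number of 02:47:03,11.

300399

As if non-drop at 30 labels/s: (2 × 3600 + 47 × 60 + 3) × 30 + 11 = 300701.
Minute boundaries passed: 167; those not divisible by 10: 167 − 16 = 151; dropped labels = 2 × 151 = 302.
Actual frame index = 300701 − 302 = 300399.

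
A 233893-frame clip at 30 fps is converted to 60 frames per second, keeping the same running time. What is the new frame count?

Target frames = source frames × (target rate / source rate) = 233893 × (60)/(30) = 233893 × 2 = 467786.

467786 frames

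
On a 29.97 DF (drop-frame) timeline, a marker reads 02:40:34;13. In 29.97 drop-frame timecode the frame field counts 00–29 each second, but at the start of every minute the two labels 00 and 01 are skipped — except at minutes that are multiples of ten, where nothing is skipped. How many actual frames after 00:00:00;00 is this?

288745

As if non-drop at 30 labels/s: (2 × 3600 + 40 × 60 + 34) × 30 + 13 = 289033.
Minute boundaries passed: 160; those not divisible by 10: 160 − 16 = 144; dropped labels = 2 × 144 = 288.
Actual frame index = 289033 − 288 = 288745.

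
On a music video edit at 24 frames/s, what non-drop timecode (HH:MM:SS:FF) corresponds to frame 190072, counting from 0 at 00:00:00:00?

02:11:59:16

190072 ÷ 24 = 7919 full seconds, remainder 16 frames.
7919 s = 2 h 11 min 59 s.
Timecode: 02:11:59:16.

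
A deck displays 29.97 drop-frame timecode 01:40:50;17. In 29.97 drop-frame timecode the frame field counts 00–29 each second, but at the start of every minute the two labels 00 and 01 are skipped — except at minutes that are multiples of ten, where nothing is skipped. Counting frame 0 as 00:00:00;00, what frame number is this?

As if non-drop at 30 labels/s: (1 × 3600 + 40 × 60 + 50) × 30 + 17 = 181517.
Minute boundaries passed: 100; those not divisible by 10: 100 − 10 = 90; dropped labels = 2 × 90 = 180.
Actual frame index = 181517 − 180 = 181337.

181337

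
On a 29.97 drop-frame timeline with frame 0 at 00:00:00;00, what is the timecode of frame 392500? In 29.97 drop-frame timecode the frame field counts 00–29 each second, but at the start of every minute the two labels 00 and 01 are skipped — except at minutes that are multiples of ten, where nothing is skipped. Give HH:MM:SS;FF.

03:38:16;14

Ten DF minutes hold 17982 frames, so frame 392500 lies in block 21 (frames 377622–395603) with 14878 frames into that block.
The block's first minute is 1800 frames and the rest 1798 each; 14878 frames reaches minute 8, so 21 × 18 + 8 × 2 = 394 labels have been skipped so far.
Adding those back, label number 392500 + 394 = 392894 at 30 labels/s is 13096 s + 14 f = 3 h 38 min 16 s frame 14, i.e. 03:38:16;14.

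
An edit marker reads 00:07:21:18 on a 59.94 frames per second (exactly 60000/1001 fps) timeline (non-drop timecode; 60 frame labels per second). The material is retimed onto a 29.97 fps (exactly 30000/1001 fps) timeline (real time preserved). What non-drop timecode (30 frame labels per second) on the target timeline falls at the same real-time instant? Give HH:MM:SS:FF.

00:07:21:09

Source frame index: (0×3600 + 7×60 + 21) × 60 + 18 = 26478.
Real time: 26478 / (60000/1001) = 4417413/10000 s.
Target frame: (4417413/10000) × (30000/1001) = 13239.
At 30 labels/s: frame 13239 → 00:07:21:09.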